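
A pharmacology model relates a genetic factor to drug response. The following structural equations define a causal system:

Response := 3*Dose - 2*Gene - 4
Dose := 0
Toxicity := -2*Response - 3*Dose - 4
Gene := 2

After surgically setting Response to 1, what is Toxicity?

-6

The intervention breaks the incoming arrows to Response: Response := 3*Dose - 2*Gene - 4 no longer applies, and Response = 1.
Toxicity = -2*Response - 3*Dose - 4  [with Response=1, Dose=0]  = -6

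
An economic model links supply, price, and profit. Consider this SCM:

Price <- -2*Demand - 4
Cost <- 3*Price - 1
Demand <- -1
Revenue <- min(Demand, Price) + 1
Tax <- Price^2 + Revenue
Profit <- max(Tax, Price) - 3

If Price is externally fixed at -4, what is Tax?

13

do(Price=-4) replaces the equation Price <- -2*Demand - 4 with the constant Price = -4.
Revenue = min(Demand, Price) + 1  [with Demand=-1, Price=-4]  = -3
Tax = Price^2 + Revenue  [with Price=-4, Revenue=-3]  = 13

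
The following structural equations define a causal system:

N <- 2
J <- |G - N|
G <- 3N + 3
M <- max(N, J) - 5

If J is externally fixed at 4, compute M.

-1

The intervention breaks the incoming arrows to J: J <- |G - N| no longer applies, and J = 4.
M = max(N, J) - 5  [with N=2, J=4]  = -1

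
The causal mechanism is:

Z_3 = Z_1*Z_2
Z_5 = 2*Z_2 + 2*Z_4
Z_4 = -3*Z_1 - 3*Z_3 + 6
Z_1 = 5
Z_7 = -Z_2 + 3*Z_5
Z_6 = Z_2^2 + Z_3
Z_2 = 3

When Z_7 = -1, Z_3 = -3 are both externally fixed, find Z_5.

Under do(Z_7 = -1, Z_3 = -3), each intervened variable's structural equation is replaced by its fixed value.
Z_4 = -3*Z_1 - 3*Z_3 + 6  [with Z_1=5, Z_3=-3]  = 0
Z_5 = 2*Z_2 + 2*Z_4  [with Z_2=3, Z_4=0]  = 6

6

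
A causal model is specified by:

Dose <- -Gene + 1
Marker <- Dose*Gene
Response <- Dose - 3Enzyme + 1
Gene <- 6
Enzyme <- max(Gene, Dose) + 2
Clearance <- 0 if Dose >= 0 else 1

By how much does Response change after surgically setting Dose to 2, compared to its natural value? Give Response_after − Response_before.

do(Dose=2) replaces the equation Dose <- -Gene + 1 with the constant Dose = 2.
Enzyme = max(Gene, Dose) + 2  [with Gene=6, Dose=2]  = 8
Response = Dose - 3Enzyme + 1  [with Dose=2, Enzyme=8]  = -21
Without intervention: Dose = -Gene + 1  [with Gene=6]  = -5; Enzyme = max(Gene, Dose) + 2  [with Gene=6, Dose=-5]  = 8; Response = Dose - 3Enzyme + 1  [with Dose=-5, Enzyme=8]  = -28.
Change = -21 − (-28) = 7.

7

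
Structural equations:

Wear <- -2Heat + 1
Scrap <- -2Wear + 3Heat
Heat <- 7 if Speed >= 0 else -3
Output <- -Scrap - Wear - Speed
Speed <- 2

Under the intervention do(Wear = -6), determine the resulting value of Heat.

Under do(Wear=-6), the mechanism Wear <- -2Heat + 1 is discarded; Wear is fixed at -6.
Since Heat is not a descendant of the intervened variable, it is unaffected.
Heat = 7 if Speed >= 0 else -3  [with Speed=2]  = 7

7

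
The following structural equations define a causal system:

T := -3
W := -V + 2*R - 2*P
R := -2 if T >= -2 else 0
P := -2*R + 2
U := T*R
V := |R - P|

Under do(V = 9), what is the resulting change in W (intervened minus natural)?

Under do(V=9), the mechanism V := |R - P| is discarded; V is fixed at 9.
R = -2 if T >= -2 else 0  [with T=-3]  = 0
P = -2*R + 2  [with R=0]  = 2
W = -V + 2*R - 2*P  [with V=9, R=0, P=2]  = -13
Without intervention: R = -2 if T >= -2 else 0  [with T=-3]  = 0; P = -2*R + 2  [with R=0]  = 2; V = |R - P|  [with R=0, P=2]  = 2; W = -V + 2*R - 2*P  [with V=2, R=0, P=2]  = -6.
Change = -13 − (-6) = -7.

-7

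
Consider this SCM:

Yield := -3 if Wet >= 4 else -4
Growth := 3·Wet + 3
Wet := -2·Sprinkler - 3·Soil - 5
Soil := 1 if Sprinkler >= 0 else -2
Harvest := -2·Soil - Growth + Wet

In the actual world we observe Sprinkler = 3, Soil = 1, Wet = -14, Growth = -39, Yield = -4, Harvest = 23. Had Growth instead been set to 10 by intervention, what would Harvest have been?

Under do(Growth=10), the mechanism Growth := 3·Wet + 3 is discarded; Growth is fixed at 10.
Soil = 1 if Sprinkler >= 0 else -2  [with Sprinkler=3]  = 1
Wet = -2·Sprinkler - 3·Soil - 5  [with Sprinkler=3, Soil=1]  = -14
Harvest = -2·Soil - Growth + Wet  [with Soil=1, Growth=10, Wet=-14]  = -26

-26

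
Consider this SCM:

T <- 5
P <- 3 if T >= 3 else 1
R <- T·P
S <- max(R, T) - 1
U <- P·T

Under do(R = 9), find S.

The intervention breaks the incoming arrows to R: R <- T·P no longer applies, and R = 9.
S = max(R, T) - 1  [with R=9, T=5]  = 8

8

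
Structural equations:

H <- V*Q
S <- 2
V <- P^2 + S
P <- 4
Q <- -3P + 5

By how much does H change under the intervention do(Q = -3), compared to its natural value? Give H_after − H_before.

Intervening sets Q = -3 and removes its equation (Q <- -3P + 5).
V = P^2 + S  [with P=4, S=2]  = 18
H = V*Q  [with V=18, Q=-3]  = -54
Without intervention: V = P^2 + S  [with P=4, S=2]  = 18; Q = -3P + 5  [with P=4]  = -7; H = V*Q  [with V=18, Q=-7]  = -126.
Change = -54 − (-126) = 72.

72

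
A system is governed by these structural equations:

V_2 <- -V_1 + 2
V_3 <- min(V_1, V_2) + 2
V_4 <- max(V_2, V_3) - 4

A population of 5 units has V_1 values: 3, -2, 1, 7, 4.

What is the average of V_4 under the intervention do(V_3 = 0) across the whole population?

-3

The intervention sets V_3=0 in all 5 units regardless of V_1. Recomputing V_4 per unit gives -4, 0, -3, -4, -4; average -3.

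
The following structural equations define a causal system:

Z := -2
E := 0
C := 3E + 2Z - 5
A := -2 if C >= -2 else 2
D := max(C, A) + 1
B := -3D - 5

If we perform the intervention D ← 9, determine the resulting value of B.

-32

The intervention breaks the incoming arrows to D: D := max(C, A) + 1 no longer applies, and D = 9.
B = -3D - 5  [with D=9]  = -32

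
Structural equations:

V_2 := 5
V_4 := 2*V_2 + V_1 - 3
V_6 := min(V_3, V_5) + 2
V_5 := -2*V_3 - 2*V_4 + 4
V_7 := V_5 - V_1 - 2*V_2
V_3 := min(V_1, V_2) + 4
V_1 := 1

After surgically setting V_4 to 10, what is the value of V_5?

Intervening sets V_4 = 10 and removes its equation (V_4 := 2*V_2 + V_1 - 3).
V_3 = min(V_1, V_2) + 4  [with V_1=1, V_2=5]  = 5
V_5 = -2*V_3 - 2*V_4 + 4  [with V_3=5, V_4=10]  = -26

-26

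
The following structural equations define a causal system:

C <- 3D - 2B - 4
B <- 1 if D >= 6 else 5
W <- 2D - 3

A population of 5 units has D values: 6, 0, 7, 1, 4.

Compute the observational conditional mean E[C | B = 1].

Conditioning on B=1 selects the 2 unit(s) with D ∈ {6, 7}. Their C values: 12, 15. Mean = 13.5.

13.5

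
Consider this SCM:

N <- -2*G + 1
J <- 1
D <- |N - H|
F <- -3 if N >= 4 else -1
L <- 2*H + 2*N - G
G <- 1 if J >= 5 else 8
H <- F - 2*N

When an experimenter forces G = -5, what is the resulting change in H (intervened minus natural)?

-54

do(G=-5) replaces the equation G <- 1 if J >= 5 else 8 with the constant G = -5.
N = -2*G + 1  [with G=-5]  = 11
F = -3 if N >= 4 else -1  [with N=11]  = -3
H = F - 2*N  [with F=-3, N=11]  = -25
Without intervention: G = 1 if J >= 5 else 8  [with J=1]  = 8; N = -2*G + 1  [with G=8]  = -15; F = -3 if N >= 4 else -1  [with N=-15]  = -1; H = F - 2*N  [with F=-1, N=-15]  = 29.
Change = -25 − 29 = -54.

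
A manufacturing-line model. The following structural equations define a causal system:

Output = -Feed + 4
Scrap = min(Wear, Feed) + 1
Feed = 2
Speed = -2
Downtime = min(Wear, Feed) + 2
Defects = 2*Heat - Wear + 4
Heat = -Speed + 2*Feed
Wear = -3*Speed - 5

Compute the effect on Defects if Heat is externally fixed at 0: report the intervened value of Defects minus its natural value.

do(Heat=0) replaces the equation Heat = -Speed + 2*Feed with the constant Heat = 0.
Wear = -3*Speed - 5  [with Speed=-2]  = 1
Defects = 2*Heat - Wear + 4  [with Heat=0, Wear=1]  = 3
Without intervention: Heat = -Speed + 2*Feed  [with Speed=-2, Feed=2]  = 6; Wear = -3*Speed - 5  [with Speed=-2]  = 1; Defects = 2*Heat - Wear + 4  [with Heat=6, Wear=1]  = 15.
Change = 3 − 15 = -12.

-12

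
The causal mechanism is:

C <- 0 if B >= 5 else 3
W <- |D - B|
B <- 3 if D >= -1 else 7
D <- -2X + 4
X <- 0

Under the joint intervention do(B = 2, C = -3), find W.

2

The joint intervention fixes B = 2, C = -3, removing each variable's own equation.
D = -2X + 4  [with X=0]  = 4
W = |D - B|  [with D=4, B=2]  = 2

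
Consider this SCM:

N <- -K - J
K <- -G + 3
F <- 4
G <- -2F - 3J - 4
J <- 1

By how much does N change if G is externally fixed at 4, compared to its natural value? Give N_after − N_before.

19

do(G=4) replaces the equation G <- -2F - 3J - 4 with the constant G = 4.
K = -G + 3  [with G=4]  = -1
N = -K - J  [with K=-1, J=1]  = 0
Without intervention: G = -2F - 3J - 4  [with F=4, J=1]  = -15; K = -G + 3  [with G=-15]  = 18; N = -K - J  [with K=18, J=1]  = -19.
Change = 0 − (-19) = 19.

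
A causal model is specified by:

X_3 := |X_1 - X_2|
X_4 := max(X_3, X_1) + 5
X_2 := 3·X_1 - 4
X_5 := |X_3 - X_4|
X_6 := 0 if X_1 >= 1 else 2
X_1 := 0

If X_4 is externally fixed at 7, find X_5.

Intervening sets X_4 = 7 and removes its equation (X_4 := max(X_3, X_1) + 5).
X_2 = 3·X_1 - 4  [with X_1=0]  = -4
X_3 = |X_1 - X_2|  [with X_1=0, X_2=-4]  = 4
X_5 = |X_3 - X_4|  [with X_3=4, X_4=7]  = 3

3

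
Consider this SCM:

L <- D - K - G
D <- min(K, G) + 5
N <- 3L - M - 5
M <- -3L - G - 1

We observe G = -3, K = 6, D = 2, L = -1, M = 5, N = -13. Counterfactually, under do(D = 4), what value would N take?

The intervention breaks the incoming arrows to D: D <- min(K, G) + 5 no longer applies, and D = 4.
L = D - K - G  [with D=4, K=6, G=-3]  = 1
M = -3L - G - 1  [with L=1, G=-3]  = -1
N = 3L - M - 5  [with L=1, M=-1]  = -1

-1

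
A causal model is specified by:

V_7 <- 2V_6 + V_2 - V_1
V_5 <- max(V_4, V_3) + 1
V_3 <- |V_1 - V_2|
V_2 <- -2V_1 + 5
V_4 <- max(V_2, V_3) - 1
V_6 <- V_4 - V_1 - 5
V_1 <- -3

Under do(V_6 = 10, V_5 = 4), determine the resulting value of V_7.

Setting V_6 = 10, V_5 = 4 by intervention discards those variables' equations.
V_2 = -2V_1 + 5  [with V_1=-3]  = 11
V_7 = 2V_6 + V_2 - V_1  [with V_6=10, V_2=11, V_1=-3]  = 34

34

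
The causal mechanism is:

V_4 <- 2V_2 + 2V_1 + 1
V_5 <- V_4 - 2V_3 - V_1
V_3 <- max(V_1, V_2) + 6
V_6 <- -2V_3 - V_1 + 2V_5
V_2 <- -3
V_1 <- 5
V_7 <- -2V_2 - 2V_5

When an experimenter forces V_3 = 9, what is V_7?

42

The intervention breaks the incoming arrows to V_3: V_3 <- max(V_1, V_2) + 6 no longer applies, and V_3 = 9.
V_4 = 2V_2 + 2V_1 + 1  [with V_2=-3, V_1=5]  = 5
V_5 = V_4 - 2V_3 - V_1  [with V_4=5, V_3=9, V_1=5]  = -18
V_7 = -2V_2 - 2V_5  [with V_2=-3, V_5=-18]  = 42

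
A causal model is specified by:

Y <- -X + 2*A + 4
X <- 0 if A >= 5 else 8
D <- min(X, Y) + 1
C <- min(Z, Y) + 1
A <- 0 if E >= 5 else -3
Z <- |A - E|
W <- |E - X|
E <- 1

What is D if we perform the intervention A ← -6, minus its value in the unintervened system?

Under do(A=-6), the mechanism A <- 0 if E >= 5 else -3 is discarded; A is fixed at -6.
X = 0 if A >= 5 else 8  [with A=-6]  = 8
Y = -X + 2*A + 4  [with X=8, A=-6]  = -16
D = min(X, Y) + 1  [with X=8, Y=-16]  = -15
Without intervention: A = 0 if E >= 5 else -3  [with E=1]  = -3; X = 0 if A >= 5 else 8  [with A=-3]  = 8; Y = -X + 2*A + 4  [with X=8, A=-3]  = -10; D = min(X, Y) + 1  [with X=8, Y=-10]  = -9.
Change = -15 − (-9) = -6.

-6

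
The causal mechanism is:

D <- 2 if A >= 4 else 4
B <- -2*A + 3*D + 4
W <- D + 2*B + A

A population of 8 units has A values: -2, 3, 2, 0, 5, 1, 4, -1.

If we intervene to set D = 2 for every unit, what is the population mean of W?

17.5

The intervention sets D=2 in all 8 units regardless of A. Recomputing W per unit gives 28, 13, 16, 22, 7, 19, 10, 25; average 17.5.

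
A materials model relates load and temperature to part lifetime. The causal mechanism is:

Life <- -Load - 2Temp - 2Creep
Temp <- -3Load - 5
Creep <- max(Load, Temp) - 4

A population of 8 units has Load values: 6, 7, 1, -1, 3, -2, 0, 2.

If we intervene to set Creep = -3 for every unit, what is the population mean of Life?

26

Every unit gets Creep=-3 under the intervention. Life values become 46, 51, 21, 11, 31, 6, 16, 26; E[Life|do(Creep=-3)] = 26.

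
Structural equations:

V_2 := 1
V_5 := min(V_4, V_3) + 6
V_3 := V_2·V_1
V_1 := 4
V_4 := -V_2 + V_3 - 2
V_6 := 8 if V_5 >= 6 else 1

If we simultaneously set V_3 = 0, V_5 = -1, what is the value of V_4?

The joint intervention fixes V_3 = 0, V_5 = -1, removing each variable's own equation.
V_4 = -V_2 + V_3 - 2  [with V_2=1, V_3=0]  = -3

-3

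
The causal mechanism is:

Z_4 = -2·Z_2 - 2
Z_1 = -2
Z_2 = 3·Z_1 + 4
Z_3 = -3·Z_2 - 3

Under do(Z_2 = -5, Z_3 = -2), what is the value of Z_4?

Setting Z_2 = -5, Z_3 = -2 by intervention discards those variables' equations.
Z_4 = -2·Z_2 - 2  [with Z_2=-5]  = 8

8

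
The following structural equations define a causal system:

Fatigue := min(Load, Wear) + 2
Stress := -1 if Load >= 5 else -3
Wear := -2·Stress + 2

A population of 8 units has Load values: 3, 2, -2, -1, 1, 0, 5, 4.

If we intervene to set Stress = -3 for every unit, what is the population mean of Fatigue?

Under do(Stress=-3), Stress's equation is replaced by Stress=-3 for every unit. Per-unit Fatigue: 5, 4, 0, 1, 3, 2, 7, 6. Mean = 3.5.

3.5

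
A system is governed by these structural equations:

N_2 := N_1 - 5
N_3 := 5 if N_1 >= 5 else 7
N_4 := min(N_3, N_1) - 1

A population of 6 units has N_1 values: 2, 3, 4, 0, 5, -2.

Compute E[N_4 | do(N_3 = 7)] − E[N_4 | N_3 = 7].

0.6

do(N_3=7) breaks N_3's dependence on N_1. With N_3=7 fixed, N_4 across the units is 1, 2, 3, -1, 4, -3, mean 1.
E[N_4|N_3=7] averages over only the 5 units with N_3=7 (N_1 = 2, 3, 4, 0, -2): N_4 = 1, 2, 3, -1, -3, mean 0.4.
Difference = 1 − 0.4 = 0.6.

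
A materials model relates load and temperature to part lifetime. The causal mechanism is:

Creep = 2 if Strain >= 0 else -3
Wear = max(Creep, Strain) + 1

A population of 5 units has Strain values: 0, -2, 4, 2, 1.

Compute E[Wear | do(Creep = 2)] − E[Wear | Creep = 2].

-0.1

The intervention sets Creep=2 in all 5 units regardless of Strain. Recomputing Wear per unit gives 3, 3, 5, 3, 3; average 3.4.
E[Wear|Creep=2] averages over only the 4 units with Creep=2 (Strain = 0, 4, 2, 1): Wear = 3, 5, 3, 3, mean 3.5.
Difference = 3.4 − 3.5 = -0.1.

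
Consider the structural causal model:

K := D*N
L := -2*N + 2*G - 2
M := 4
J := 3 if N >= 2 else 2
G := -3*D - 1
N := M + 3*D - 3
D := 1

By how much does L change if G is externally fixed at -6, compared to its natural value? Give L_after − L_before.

The intervention breaks the incoming arrows to G: G := -3*D - 1 no longer applies, and G = -6.
N = M + 3*D - 3  [with M=4, D=1]  = 4
L = -2*N + 2*G - 2  [with N=4, G=-6]  = -22
Without intervention: N = M + 3*D - 3  [with M=4, D=1]  = 4; G = -3*D - 1  [with D=1]  = -4; L = -2*N + 2*G - 2  [with N=4, G=-4]  = -18.
Change = -22 − (-18) = -4.

-4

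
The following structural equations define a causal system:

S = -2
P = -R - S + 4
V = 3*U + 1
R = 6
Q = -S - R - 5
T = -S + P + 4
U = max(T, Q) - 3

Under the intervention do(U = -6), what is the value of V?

-17

Intervening sets U = -6 and removes its equation (U = max(T, Q) - 3).
V = 3*U + 1  [with U=-6]  = -17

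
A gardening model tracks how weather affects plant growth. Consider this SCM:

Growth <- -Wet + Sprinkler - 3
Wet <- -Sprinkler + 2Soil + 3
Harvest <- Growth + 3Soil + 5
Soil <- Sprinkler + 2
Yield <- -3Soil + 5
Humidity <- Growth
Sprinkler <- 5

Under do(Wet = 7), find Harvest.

The intervention breaks the incoming arrows to Wet: Wet <- -Sprinkler + 2Soil + 3 no longer applies, and Wet = 7.
Soil = Sprinkler + 2  [with Sprinkler=5]  = 7
Growth = -Wet + Sprinkler - 3  [with Wet=7, Sprinkler=5]  = -5
Harvest = Growth + 3Soil + 5  [with Growth=-5, Soil=7]  = 21

21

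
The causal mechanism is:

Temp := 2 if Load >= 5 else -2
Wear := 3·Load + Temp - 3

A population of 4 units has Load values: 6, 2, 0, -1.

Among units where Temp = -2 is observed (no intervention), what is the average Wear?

Conditioning on Temp=-2 selects the 3 unit(s) with Load ∈ {2, 0, -1}. Their Wear values: 1, -5, -8. Mean = -4.

-4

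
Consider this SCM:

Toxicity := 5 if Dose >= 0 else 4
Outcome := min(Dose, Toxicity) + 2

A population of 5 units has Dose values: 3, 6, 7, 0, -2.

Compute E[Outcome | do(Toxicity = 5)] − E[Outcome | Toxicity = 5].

do(Toxicity=5) breaks Toxicity's dependence on Dose. With Toxicity=5 fixed, Outcome across the units is 5, 7, 7, 2, 0, mean 4.2.
E[Outcome|Toxicity=5] averages over only the 4 units with Toxicity=5 (Dose = 3, 6, 7, 0): Outcome = 5, 7, 7, 2, mean 5.25.
Difference = 4.2 − 5.25 = -1.05.

-1.05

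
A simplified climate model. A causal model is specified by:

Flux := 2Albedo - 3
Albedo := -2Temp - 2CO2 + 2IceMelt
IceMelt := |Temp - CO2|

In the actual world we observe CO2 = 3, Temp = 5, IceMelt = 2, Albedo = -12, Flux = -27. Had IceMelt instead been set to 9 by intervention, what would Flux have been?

do(IceMelt=9) replaces the equation IceMelt := |Temp - CO2| with the constant IceMelt = 9.
Albedo = -2Temp - 2CO2 + 2IceMelt  [with Temp=5, CO2=3, IceMelt=9]  = 2
Flux = 2Albedo - 3  [with Albedo=2]  = 1

1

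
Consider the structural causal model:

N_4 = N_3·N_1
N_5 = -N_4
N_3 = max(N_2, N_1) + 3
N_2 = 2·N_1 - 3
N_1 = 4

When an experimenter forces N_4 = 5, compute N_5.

-5

Intervening sets N_4 = 5 and removes its equation (N_4 = N_3·N_1).
N_5 = -N_4  [with N_4=5]  = -5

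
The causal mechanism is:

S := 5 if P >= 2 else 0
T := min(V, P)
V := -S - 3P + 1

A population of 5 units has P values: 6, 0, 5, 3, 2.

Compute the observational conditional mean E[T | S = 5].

Conditioning on S=5 selects the 4 unit(s) with P ∈ {6, 5, 3, 2}. Their T values: -22, -19, -13, -10. Mean = -16.

-16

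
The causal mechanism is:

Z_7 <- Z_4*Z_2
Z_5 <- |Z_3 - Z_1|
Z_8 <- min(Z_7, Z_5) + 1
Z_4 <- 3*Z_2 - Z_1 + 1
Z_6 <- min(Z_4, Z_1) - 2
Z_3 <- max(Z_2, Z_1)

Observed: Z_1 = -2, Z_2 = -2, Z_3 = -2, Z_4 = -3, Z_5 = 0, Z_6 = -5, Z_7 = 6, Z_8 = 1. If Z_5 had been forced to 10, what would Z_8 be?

do(Z_5=10) replaces the equation Z_5 <- |Z_3 - Z_1| with the constant Z_5 = 10.
Z_4 = 3*Z_2 - Z_1 + 1  [with Z_2=-2, Z_1=-2]  = -3
Z_7 = Z_4*Z_2  [with Z_4=-3, Z_2=-2]  = 6
Z_8 = min(Z_7, Z_5) + 1  [with Z_7=6, Z_5=10]  = 7

7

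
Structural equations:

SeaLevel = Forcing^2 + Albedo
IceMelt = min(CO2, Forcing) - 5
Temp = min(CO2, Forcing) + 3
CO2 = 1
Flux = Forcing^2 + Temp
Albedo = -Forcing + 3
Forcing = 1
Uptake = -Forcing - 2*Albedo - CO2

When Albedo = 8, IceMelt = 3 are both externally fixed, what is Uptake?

Under do(Albedo = 8, IceMelt = 3), each intervened variable's structural equation is replaced by its fixed value.
Uptake = -Forcing - 2*Albedo - CO2  [with Forcing=1, Albedo=8, CO2=1]  = -18

-18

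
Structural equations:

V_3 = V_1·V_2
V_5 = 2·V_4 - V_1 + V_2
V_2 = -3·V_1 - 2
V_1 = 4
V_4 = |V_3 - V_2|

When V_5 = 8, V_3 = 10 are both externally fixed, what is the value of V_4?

24

Under do(V_5 = 8, V_3 = 10), each intervened variable's structural equation is replaced by its fixed value.
V_2 = -3·V_1 - 2  [with V_1=4]  = -14
V_4 = |V_3 - V_2|  [with V_3=10, V_2=-14]  = 24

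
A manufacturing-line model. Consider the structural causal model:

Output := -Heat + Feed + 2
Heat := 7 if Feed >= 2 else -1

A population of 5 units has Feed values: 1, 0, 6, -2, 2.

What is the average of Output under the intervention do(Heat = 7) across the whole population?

-3.6

Under do(Heat=7), Heat's equation is replaced by Heat=7 for every unit. Per-unit Output: -4, -5, 1, -7, -3. Mean = -3.6.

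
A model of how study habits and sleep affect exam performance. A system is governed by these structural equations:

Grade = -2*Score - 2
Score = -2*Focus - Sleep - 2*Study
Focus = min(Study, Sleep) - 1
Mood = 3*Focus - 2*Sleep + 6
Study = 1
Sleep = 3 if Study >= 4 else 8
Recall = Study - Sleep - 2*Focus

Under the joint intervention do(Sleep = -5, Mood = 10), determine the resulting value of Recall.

18

Setting Sleep = -5, Mood = 10 by intervention discards those variables' equations.
Focus = min(Study, Sleep) - 1  [with Study=1, Sleep=-5]  = -6
Recall = Study - Sleep - 2*Focus  [with Study=1, Sleep=-5, Focus=-6]  = 18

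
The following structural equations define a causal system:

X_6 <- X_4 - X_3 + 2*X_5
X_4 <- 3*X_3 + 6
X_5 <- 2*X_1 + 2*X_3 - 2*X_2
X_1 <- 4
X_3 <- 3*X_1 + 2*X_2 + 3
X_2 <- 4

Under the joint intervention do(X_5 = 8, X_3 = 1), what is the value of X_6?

24

The joint intervention fixes X_5 = 8, X_3 = 1, removing each variable's own equation.
X_4 = 3*X_3 + 6  [with X_3=1]  = 9
X_6 = X_4 - X_3 + 2*X_5  [with X_4=9, X_3=1, X_5=8]  = 24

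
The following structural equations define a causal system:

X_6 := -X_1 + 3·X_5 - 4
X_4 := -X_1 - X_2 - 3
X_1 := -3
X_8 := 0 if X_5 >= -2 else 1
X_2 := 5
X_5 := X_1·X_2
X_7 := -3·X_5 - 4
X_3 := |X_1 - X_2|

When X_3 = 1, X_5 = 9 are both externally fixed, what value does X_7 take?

-31

Under do(X_3 = 1, X_5 = 9), each intervened variable's structural equation is replaced by its fixed value.
X_7 = -3·X_5 - 4  [with X_5=9]  = -31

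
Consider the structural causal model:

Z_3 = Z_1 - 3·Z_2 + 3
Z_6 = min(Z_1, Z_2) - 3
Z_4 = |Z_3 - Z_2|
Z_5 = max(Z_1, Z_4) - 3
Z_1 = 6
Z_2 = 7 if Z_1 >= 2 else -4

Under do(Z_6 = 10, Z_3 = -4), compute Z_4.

Under do(Z_6 = 10, Z_3 = -4), each intervened variable's structural equation is replaced by its fixed value.
Z_2 = 7 if Z_1 >= 2 else -4  [with Z_1=6]  = 7
Z_4 = |Z_3 - Z_2|  [with Z_3=-4, Z_2=7]  = 11

11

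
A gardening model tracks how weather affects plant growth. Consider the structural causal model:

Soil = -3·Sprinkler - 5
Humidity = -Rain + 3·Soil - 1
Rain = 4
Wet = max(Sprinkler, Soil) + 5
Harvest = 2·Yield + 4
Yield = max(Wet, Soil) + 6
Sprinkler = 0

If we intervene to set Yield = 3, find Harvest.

10

Intervening sets Yield = 3 and removes its equation (Yield = max(Wet, Soil) + 6).
Harvest = 2·Yield + 4  [with Yield=3]  = 10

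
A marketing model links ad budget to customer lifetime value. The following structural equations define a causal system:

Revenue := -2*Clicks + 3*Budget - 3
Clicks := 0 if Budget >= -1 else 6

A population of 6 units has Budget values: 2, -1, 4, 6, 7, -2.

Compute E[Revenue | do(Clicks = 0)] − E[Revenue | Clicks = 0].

-2.8

The intervention sets Clicks=0 in all 6 units regardless of Budget. Recomputing Revenue per unit gives 3, -6, 9, 15, 18, -9; average 5.
E[Revenue|Clicks=0] averages over only the 5 units with Clicks=0 (Budget = 2, -1, 4, 6, 7): Revenue = 3, -6, 9, 15, 18, mean 7.8.
Difference = 5 − 7.8 = -2.8.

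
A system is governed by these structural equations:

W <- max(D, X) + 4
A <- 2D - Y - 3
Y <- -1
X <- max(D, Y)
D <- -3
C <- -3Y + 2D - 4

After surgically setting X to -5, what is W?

The intervention breaks the incoming arrows to X: X <- max(D, Y) no longer applies, and X = -5.
W = max(D, X) + 4  [with D=-3, X=-5]  = 1

1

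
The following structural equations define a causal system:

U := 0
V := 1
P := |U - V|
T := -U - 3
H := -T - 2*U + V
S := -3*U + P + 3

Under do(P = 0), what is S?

3

The intervention breaks the incoming arrows to P: P := |U - V| no longer applies, and P = 0.
S = -3*U + P + 3  [with U=0, P=0]  = 3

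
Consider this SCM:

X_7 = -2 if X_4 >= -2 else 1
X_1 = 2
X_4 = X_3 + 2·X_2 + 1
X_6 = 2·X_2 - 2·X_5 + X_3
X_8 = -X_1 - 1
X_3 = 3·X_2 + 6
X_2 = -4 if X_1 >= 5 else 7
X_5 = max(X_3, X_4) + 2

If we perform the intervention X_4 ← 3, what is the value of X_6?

Under do(X_4=3), the mechanism X_4 = X_3 + 2·X_2 + 1 is discarded; X_4 is fixed at 3.
X_2 = -4 if X_1 >= 5 else 7  [with X_1=2]  = 7
X_3 = 3·X_2 + 6  [with X_2=7]  = 27
X_5 = max(X_3, X_4) + 2  [with X_3=27, X_4=3]  = 29
X_6 = 2·X_2 - 2·X_5 + X_3  [with X_2=7, X_5=29, X_3=27]  = -17

-17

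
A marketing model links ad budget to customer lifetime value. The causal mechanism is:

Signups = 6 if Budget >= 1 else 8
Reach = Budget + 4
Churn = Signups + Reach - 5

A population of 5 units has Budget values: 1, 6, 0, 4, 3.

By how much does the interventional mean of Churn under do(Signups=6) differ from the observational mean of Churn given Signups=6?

-0.7

do(Signups=6) breaks Signups's dependence on Budget. With Signups=6 fixed, Churn across the units is 6, 11, 5, 9, 8, mean 7.8.
E[Churn|Signups=6] averages over only the 4 units with Signups=6 (Budget = 1, 6, 4, 3): Churn = 6, 11, 9, 8, mean 8.5.
Difference = 7.8 − 8.5 = -0.7.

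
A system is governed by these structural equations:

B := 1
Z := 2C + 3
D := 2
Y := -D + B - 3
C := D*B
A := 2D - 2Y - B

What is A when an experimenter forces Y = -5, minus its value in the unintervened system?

2

The intervention breaks the incoming arrows to Y: Y := -D + B - 3 no longer applies, and Y = -5.
A = 2D - 2Y - B  [with D=2, Y=-5, B=1]  = 13
Without intervention: Y = -D + B - 3  [with D=2, B=1]  = -4; A = 2D - 2Y - B  [with D=2, Y=-4, B=1]  = 11.
Change = 13 − 11 = 2.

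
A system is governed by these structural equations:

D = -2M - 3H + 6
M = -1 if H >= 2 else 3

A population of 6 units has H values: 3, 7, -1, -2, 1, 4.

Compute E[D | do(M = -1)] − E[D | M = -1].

8

The intervention sets M=-1 in all 6 units regardless of H. Recomputing D per unit gives -1, -13, 11, 14, 5, -4; average 2.
Observing M=-1 restricts to units where M's equation naturally yields -1: H ∈ {3, 7, 4}. In that subpopulation D = -1, -13, -4, mean -6.
Difference = 2 − (-6) = 8.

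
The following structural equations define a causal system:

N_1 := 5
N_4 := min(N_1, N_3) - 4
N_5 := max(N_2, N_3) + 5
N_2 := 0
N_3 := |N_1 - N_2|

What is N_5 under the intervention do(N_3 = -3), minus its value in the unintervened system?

do(N_3=-3) replaces the equation N_3 := |N_1 - N_2| with the constant N_3 = -3.
N_5 = max(N_2, N_3) + 5  [with N_2=0, N_3=-3]  = 5
Without intervention: N_3 = |N_1 - N_2|  [with N_1=5, N_2=0]  = 5; N_5 = max(N_2, N_3) + 5  [with N_2=0, N_3=5]  = 10.
Change = 5 − 10 = -5.

-5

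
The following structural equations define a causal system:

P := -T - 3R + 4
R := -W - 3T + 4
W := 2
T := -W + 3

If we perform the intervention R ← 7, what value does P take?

The intervention breaks the incoming arrows to R: R := -W - 3T + 4 no longer applies, and R = 7.
T = -W + 3  [with W=2]  = 1
P = -T - 3R + 4  [with T=1, R=7]  = -18

-18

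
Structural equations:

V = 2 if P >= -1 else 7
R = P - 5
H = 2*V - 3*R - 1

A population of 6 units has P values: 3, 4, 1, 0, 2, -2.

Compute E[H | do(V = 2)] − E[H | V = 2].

do(V=2) breaks V's dependence on P. With V=2 fixed, H across the units is 9, 6, 15, 18, 12, 24, mean 14.
Conditioning on V=2 selects the 5 unit(s) with P ∈ {3, 4, 1, 0, 2}. Their H values: 9, 6, 15, 18, 12. Mean = 12.
Difference = 14 − 12 = 2.

2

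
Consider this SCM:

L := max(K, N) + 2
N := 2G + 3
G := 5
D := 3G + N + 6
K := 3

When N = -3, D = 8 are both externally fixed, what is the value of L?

Setting N = -3, D = 8 by intervention discards those variables' equations.
L = max(K, N) + 2  [with K=3, N=-3]  = 5

5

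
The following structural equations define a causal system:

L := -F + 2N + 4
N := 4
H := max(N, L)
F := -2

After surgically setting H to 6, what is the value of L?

14

Under do(H=6), the mechanism H := max(N, L) is discarded; H is fixed at 6.
Since L is not a descendant of the intervened variable, it is unaffected.
L = -F + 2N + 4  [with F=-2, N=4]  = 14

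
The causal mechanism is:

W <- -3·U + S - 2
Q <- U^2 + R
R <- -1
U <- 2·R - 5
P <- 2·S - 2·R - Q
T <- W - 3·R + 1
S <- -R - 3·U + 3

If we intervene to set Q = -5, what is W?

Intervening sets Q = -5 and removes its equation (Q <- U^2 + R).
No directed path runs from Q to W, so W keeps its natural value.
U = 2·R - 5  [with R=-1]  = -7
S = -R - 3·U + 3  [with R=-1, U=-7]  = 25
W = -3·U + S - 2  [with U=-7, S=25]  = 44

44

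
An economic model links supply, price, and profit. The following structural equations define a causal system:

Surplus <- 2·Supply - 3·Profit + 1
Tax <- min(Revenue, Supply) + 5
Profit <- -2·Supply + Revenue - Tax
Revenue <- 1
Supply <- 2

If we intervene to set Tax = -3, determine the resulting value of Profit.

The intervention breaks the incoming arrows to Tax: Tax <- min(Revenue, Supply) + 5 no longer applies, and Tax = -3.
Profit = -2·Supply + Revenue - Tax  [with Supply=2, Revenue=1, Tax=-3]  = 0

0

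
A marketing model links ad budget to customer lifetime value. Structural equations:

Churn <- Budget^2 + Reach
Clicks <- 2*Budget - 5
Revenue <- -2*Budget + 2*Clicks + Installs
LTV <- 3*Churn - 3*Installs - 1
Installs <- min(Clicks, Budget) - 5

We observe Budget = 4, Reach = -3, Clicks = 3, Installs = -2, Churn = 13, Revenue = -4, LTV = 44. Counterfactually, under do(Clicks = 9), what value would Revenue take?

9

The intervention breaks the incoming arrows to Clicks: Clicks <- 2*Budget - 5 no longer applies, and Clicks = 9.
Installs = min(Clicks, Budget) - 5  [with Clicks=9, Budget=4]  = -1
Revenue = -2*Budget + 2*Clicks + Installs  [with Budget=4, Clicks=9, Installs=-1]  = 9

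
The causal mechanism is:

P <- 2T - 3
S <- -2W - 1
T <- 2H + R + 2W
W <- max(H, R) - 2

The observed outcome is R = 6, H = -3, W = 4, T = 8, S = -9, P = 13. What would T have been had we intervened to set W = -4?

The intervention breaks the incoming arrows to W: W <- max(H, R) - 2 no longer applies, and W = -4.
T = 2H + R + 2W  [with H=-3, R=6, W=-4]  = -8

-8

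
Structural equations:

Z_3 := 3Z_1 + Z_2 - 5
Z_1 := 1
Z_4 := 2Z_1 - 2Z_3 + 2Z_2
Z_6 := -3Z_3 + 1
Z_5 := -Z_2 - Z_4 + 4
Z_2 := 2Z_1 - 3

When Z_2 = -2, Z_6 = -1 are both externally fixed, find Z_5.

0

Setting Z_2 = -2, Z_6 = -1 by intervention discards those variables' equations.
Z_3 = 3Z_1 + Z_2 - 5  [with Z_1=1, Z_2=-2]  = -4
Z_4 = 2Z_1 - 2Z_3 + 2Z_2  [with Z_1=1, Z_3=-4, Z_2=-2]  = 6
Z_5 = -Z_2 - Z_4 + 4  [with Z_2=-2, Z_4=6]  = 0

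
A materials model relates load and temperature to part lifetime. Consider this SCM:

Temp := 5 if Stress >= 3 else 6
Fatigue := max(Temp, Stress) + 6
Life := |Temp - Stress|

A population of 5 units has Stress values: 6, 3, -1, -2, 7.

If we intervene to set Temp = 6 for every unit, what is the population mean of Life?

do(Temp=6) breaks Temp's dependence on Stress. With Temp=6 fixed, Life across the units is 0, 3, 7, 8, 1, mean 3.8.

3.8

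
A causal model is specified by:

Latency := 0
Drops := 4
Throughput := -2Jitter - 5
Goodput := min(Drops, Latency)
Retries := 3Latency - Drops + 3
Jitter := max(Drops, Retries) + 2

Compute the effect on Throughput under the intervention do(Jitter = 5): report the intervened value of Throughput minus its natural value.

2

Intervening sets Jitter = 5 and removes its equation (Jitter := max(Drops, Retries) + 2).
Throughput = -2Jitter - 5  [with Jitter=5]  = -15
Without intervention: Retries = 3Latency - Drops + 3  [with Latency=0, Drops=4]  = -1; Jitter = max(Drops, Retries) + 2  [with Drops=4, Retries=-1]  = 6; Throughput = -2Jitter - 5  [with Jitter=6]  = -17.
Change = -15 − (-17) = 2.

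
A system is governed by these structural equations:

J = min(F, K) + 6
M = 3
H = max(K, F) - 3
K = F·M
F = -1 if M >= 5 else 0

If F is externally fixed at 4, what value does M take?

Under do(F=4), the mechanism F = -1 if M >= 5 else 0 is discarded; F is fixed at 4.
M is not downstream of the intervention, so its value is determined by the original equations.

3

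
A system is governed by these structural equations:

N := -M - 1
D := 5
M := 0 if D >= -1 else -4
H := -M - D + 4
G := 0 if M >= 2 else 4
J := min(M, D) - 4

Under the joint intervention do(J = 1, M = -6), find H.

5

Setting J = 1, M = -6 by intervention discards those variables' equations.
H = -M - D + 4  [with M=-6, D=5]  = 5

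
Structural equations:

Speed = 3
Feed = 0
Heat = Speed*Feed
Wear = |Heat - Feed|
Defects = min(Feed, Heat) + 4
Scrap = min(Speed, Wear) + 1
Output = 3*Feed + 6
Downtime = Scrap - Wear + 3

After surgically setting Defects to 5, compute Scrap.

The intervention breaks the incoming arrows to Defects: Defects = min(Feed, Heat) + 4 no longer applies, and Defects = 5.
Since Scrap is not a descendant of the intervened variable, it is unaffected.
Heat = Speed*Feed  [with Speed=3, Feed=0]  = 0
Wear = |Heat - Feed|  [with Heat=0, Feed=0]  = 0
Scrap = min(Speed, Wear) + 1  [with Speed=3, Wear=0]  = 1

1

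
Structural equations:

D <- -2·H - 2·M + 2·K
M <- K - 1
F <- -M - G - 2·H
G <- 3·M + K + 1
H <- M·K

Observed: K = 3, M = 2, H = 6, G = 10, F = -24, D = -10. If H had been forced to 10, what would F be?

-32

do(H=10) replaces the equation H <- M·K with the constant H = 10.
M = K - 1  [with K=3]  = 2
G = 3·M + K + 1  [with M=2, K=3]  = 10
F = -M - G - 2·H  [with M=2, G=10, H=10]  = -32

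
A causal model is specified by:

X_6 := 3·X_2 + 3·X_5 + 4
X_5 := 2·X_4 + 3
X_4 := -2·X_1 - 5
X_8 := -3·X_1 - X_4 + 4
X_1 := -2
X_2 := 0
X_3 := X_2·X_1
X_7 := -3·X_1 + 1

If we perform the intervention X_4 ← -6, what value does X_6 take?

Under do(X_4=-6), the mechanism X_4 := -2·X_1 - 5 is discarded; X_4 is fixed at -6.
X_5 = 2·X_4 + 3  [with X_4=-6]  = -9
X_6 = 3·X_2 + 3·X_5 + 4  [with X_2=0, X_5=-9]  = -23

-23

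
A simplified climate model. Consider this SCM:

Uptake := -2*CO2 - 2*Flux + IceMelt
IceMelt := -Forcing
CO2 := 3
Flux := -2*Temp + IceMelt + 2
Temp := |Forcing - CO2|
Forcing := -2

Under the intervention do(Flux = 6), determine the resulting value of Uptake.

-16

The intervention breaks the incoming arrows to Flux: Flux := -2*Temp + IceMelt + 2 no longer applies, and Flux = 6.
IceMelt = -Forcing  [with Forcing=-2]  = 2
Uptake = -2*CO2 - 2*Flux + IceMelt  [with CO2=3, Flux=6, IceMelt=2]  = -16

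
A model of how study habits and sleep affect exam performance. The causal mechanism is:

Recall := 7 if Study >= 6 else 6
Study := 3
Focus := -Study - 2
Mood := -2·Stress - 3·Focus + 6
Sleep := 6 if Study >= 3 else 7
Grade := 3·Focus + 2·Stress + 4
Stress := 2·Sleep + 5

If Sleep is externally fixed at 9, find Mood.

do(Sleep=9) replaces the equation Sleep := 6 if Study >= 3 else 7 with the constant Sleep = 9.
Stress = 2·Sleep + 5  [with Sleep=9]  = 23
Focus = -Study - 2  [with Study=3]  = -5
Mood = -2·Stress - 3·Focus + 6  [with Stress=23, Focus=-5]  = -25

-25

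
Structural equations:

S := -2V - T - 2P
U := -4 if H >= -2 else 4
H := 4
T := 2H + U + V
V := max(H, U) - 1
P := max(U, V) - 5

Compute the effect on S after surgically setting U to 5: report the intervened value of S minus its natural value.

Under do(U=5), the mechanism U := -4 if H >= -2 else 4 is discarded; U is fixed at 5.
V = max(H, U) - 1  [with H=4, U=5]  = 4
P = max(U, V) - 5  [with U=5, V=4]  = 0
T = 2H + U + V  [with H=4, U=5, V=4]  = 17
S = -2V - T - 2P  [with V=4, T=17, P=0]  = -25
Without intervention: U = -4 if H >= -2 else 4  [with H=4]  = -4; V = max(H, U) - 1  [with H=4, U=-4]  = 3; P = max(U, V) - 5  [with U=-4, V=3]  = -2; T = 2H + U + V  [with H=4, U=-4, V=3]  = 7; S = -2V - T - 2P  [with V=3, T=7, P=-2]  = -9.
Change = -25 − (-9) = -16.

-16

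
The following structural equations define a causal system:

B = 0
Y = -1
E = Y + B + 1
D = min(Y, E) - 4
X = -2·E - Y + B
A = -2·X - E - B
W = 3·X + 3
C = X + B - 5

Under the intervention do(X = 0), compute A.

The intervention breaks the incoming arrows to X: X = -2·E - Y + B no longer applies, and X = 0.
E = Y + B + 1  [with Y=-1, B=0]  = 0
A = -2·X - E - B  [with X=0, E=0, B=0]  = 0

0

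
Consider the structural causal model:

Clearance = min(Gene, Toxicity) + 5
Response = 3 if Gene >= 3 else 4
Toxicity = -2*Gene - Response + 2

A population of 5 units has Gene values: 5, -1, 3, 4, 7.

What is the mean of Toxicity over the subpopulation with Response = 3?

E[Toxicity|Response=3] averages over only the 4 units with Response=3 (Gene = 5, 3, 4, 7): Toxicity = -11, -7, -9, -15, mean -10.5.

-10.5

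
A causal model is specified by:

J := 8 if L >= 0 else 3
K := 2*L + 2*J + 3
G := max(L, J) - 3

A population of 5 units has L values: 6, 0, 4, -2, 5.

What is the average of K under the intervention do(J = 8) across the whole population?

do(J=8) breaks J's dependence on L. With J=8 fixed, K across the units is 31, 19, 27, 15, 29, mean 24.2.

24.2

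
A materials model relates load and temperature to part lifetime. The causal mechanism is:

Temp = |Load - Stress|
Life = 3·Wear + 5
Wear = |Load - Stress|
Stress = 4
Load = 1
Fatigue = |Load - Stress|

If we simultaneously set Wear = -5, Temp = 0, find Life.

The joint intervention fixes Wear = -5, Temp = 0, removing each variable's own equation.
Life = 3·Wear + 5  [with Wear=-5]  = -10

-10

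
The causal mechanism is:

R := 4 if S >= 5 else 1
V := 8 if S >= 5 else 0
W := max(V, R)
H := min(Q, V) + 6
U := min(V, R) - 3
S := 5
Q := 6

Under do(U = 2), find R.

4

The intervention breaks the incoming arrows to U: U := min(V, R) - 3 no longer applies, and U = 2.
R is not downstream of the intervention, so its value is determined by the original equations.
R = 4 if S >= 5 else 1  [with S=5]  = 4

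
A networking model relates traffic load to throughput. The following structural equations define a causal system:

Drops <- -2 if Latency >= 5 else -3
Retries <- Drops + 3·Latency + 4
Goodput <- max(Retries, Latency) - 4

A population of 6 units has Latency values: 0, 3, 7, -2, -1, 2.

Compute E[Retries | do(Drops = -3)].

5.5

Under do(Drops=-3), Drops's equation is replaced by Drops=-3 for every unit. Per-unit Retries: 1, 10, 22, -5, -2, 7. Mean = 5.5.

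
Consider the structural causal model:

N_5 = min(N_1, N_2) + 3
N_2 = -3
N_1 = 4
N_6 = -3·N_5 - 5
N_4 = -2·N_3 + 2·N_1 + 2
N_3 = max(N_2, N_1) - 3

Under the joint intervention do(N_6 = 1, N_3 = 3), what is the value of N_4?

4

Under do(N_6 = 1, N_3 = 3), each intervened variable's structural equation is replaced by its fixed value.
N_4 = -2·N_3 + 2·N_1 + 2  [with N_3=3, N_1=4]  = 4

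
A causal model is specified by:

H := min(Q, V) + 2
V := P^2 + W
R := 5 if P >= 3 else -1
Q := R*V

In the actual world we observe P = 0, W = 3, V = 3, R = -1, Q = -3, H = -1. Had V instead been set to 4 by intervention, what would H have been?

The intervention breaks the incoming arrows to V: V := P^2 + W no longer applies, and V = 4.
R = 5 if P >= 3 else -1  [with P=0]  = -1
Q = R*V  [with R=-1, V=4]  = -4
H = min(Q, V) + 2  [with Q=-4, V=4]  = -2

-2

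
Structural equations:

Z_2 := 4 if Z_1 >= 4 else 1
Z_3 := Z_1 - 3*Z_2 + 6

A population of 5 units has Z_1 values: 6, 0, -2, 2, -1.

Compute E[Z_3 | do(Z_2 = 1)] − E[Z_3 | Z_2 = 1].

1.25

Every unit gets Z_2=1 under the intervention. Z_3 values become 9, 3, 1, 5, 2; E[Z_3|do(Z_2=1)] = 4.
E[Z_3|Z_2=1] averages over only the 4 units with Z_2=1 (Z_1 = 0, -2, 2, -1): Z_3 = 3, 1, 5, 2, mean 2.75.
Difference = 4 − 2.75 = 1.25.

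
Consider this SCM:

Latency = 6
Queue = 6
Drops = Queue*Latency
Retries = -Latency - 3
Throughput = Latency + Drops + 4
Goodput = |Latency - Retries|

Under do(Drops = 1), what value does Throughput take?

do(Drops=1) replaces the equation Drops = Queue*Latency with the constant Drops = 1.
Throughput = Latency + Drops + 4  [with Latency=6, Drops=1]  = 11

11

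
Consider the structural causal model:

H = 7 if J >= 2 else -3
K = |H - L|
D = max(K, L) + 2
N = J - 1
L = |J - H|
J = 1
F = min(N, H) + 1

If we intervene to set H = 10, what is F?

1

Under do(H=10), the mechanism H = 7 if J >= 2 else -3 is discarded; H is fixed at 10.
N = J - 1  [with J=1]  = 0
F = min(N, H) + 1  [with N=0, H=10]  = 1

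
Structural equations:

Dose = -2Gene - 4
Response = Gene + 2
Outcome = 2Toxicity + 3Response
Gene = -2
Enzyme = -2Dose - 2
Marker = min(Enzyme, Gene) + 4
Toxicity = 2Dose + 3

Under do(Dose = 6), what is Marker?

-10

Under do(Dose=6), the mechanism Dose = -2Gene - 4 is discarded; Dose is fixed at 6.
Enzyme = -2Dose - 2  [with Dose=6]  = -14
Marker = min(Enzyme, Gene) + 4  [with Enzyme=-14, Gene=-2]  = -10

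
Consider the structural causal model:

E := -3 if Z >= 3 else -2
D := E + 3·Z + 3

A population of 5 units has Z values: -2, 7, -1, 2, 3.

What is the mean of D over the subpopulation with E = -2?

Conditioning on E=-2 selects the 3 unit(s) with Z ∈ {-2, -1, 2}. Their D values: -5, -2, 7. Mean = 0.

0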